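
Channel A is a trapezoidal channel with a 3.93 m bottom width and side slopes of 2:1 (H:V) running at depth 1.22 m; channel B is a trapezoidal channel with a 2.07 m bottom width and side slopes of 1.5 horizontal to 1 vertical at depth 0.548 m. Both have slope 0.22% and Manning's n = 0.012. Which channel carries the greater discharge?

Channel A: With bottom width b = 3.93 m and side slope z = 2: A = (b + zy)y = (3.93 + 2×1.22)×1.22 = 7.771 m²; P = b + 2y√(1+z²) = 3.93 + 2×1.22×2.236 = 9.386 m. Hydraulic radius R = A/P = 7.771/9.386 = 0.828 m. Q_A = (1/0.012)·7.771·0.828^(2/3)·√0.0022 = 26.78 m³/s.
Channel B: With bottom width b = 2.07 m and side slope z = 1.5: A = (b + zy)y = (2.07 + 1.5×0.548)×0.548 = 1.585 m²; P = b + 2y√(1+z²) = 2.07 + 2×0.548×1.803 = 4.046 m. Hydraulic radius R = A/P = 1.585/4.046 = 0.3917 m. Q_B = (1/0.012)·1.585·0.3917^(2/3)·√0.0022 = 3.316 m³/s.
Q_A = 26.78 m³/s vs Q_B = 3.316 m³/s, so channel A carries more.

channel A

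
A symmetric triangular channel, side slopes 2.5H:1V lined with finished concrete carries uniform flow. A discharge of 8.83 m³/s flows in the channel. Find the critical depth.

At critical depth, Q² T / (g A³) = 1, i.e. A³/T = Q²/g = 8.83²/9.81 = 7.948.
At y = 1.54 m: A³/T = 27.07 — high.
At y = 1.21 m: A³/T = 8.105 — matches.

y_c = 1.21 m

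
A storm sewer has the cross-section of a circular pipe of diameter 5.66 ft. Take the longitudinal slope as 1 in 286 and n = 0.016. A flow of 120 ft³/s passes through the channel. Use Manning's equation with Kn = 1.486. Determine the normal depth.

y_n = 3.45 ft

Manning's equation rearranged: A R^(2/3) = nQ / (1.486·√S) = 0.016 × 120 / (1.486 × √0.003497) = 21.85.
Try y = 3.9 ft: A R^(2/3) = 26 — high.
Try y = 2.86 ft: A R^(2/3) = 16.14 — low.
Try y = 3.45 ft: A R^(2/3) = 21.82 — matches.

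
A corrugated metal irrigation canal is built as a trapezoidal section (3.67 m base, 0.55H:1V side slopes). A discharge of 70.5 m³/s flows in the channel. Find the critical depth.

At critical depth, Q² T / (g A³) = 1, i.e. A³/T = Q²/g = 70.5²/9.81 = 506.7.
Try y = 2.28 m: A³/T = 229 — short.
Try y = 3.62 m: A³/T = 1125 — over.
Try y = 2.88 m: A³/T = 506.7 — close enough.

y_c = 2.88 m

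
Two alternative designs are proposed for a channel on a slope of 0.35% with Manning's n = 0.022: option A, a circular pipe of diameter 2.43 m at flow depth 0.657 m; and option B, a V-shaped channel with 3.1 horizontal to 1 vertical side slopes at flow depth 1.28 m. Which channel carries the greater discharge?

Channel A: For a circular section of diameter D = 2.43 m at depth y = 0.657 m, the central angle is θ = 2 arccos(1 − 2y/D) = 2.187 rad. Then A = (D²/8)(θ − sin θ) = 1.012 m² and P = Dθ/2 = 2.658 m. Hydraulic radius R = A/P = 1.012/2.658 = 0.3809 m. Q_A = (1/0.022)·1.012·0.3809^(2/3)·√0.0035 = 1.43 m³/s.
Channel B: For a triangular section with side slope z = 3.1: A = zy² = 3.1×1.28² = 5.079 m²; P = 2y√(1+z²) = 2×1.28×3.257 = 8.339 m. Hydraulic radius R = A/P = 5.079/8.339 = 0.6091 m. Q_B = (1/0.022)·5.079·0.6091^(2/3)·√0.0035 = 9.814 m³/s.
Q_A = 1.43 m³/s vs Q_B = 9.814 m³/s, so channel B carries more.

channel B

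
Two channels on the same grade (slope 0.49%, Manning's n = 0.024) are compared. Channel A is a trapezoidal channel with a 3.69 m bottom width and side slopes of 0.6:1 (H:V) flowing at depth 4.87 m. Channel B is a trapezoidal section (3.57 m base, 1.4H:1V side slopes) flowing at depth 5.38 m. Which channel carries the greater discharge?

channel B

Channel A: With bottom width b = 3.69 m and side slope z = 0.6: A = (b + zy)y = (3.69 + 0.6×4.87)×4.87 = 32.2 m²; P = b + 2y√(1+z²) = 3.69 + 2×4.87×1.166 = 15.05 m. Hydraulic radius R = A/P = 32.2/15.05 = 2.14 m. Q_A = (1/0.024)·32.2·2.14^(2/3)·√0.0049 = 156 m³/s.
Channel B: With bottom width b = 3.57 m and side slope z = 1.4: A = (b + zy)y = (3.57 + 1.4×5.38)×5.38 = 59.73 m²; P = b + 2y√(1+z²) = 3.57 + 2×5.38×1.72 = 22.08 m. Hydraulic radius R = A/P = 59.73/22.08 = 2.705 m. Q_B = (1/0.024)·59.73·2.705^(2/3)·√0.0049 = 338.2 m³/s.
Q_A = 156 m³/s vs Q_B = 338.2 m³/s, so channel B carries more.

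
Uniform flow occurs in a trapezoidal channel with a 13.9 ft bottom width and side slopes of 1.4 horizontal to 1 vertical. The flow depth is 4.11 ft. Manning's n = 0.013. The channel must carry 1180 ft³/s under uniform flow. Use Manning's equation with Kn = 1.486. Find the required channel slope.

S = 0.00398

With bottom width b = 13.9 ft and side slope z = 1.4: A = (b + zy)y = (13.9 + 1.4×4.11)×4.11 = 80.78 ft²; P = b + 2y√(1+z²) = 13.9 + 2×4.11×1.72 = 28.04 ft.
Hydraulic radius R = A/P = 80.78/28.04 = 2.881 ft.
From Manning's equation, S = [nQ / (1.486 A R^(2/3))]² = [0.013 × 1180 / (1.486 × 80.78 × 2.881^(2/3))]² = 0.00398.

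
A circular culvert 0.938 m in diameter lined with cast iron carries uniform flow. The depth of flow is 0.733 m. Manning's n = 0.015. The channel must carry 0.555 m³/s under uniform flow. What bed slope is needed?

S = 0.0011

For a circular section of diameter D = 0.938 m at depth y = 0.733 m, the central angle is θ = 2 arccos(1 − 2y/D) = 4.337 rad. Then A = (D²/8)(θ − sin θ) = 0.5794 m² and P = Dθ/2 = 2.034 m.
Hydraulic radius R = A/P = 0.5794/2.034 = 0.2848 m.
From Manning's equation, S = [nQ / (1 A R^(2/3))]² = [0.015 × 0.555 / (1 × 0.5794 × 0.2848^(2/3))]² = 0.0011.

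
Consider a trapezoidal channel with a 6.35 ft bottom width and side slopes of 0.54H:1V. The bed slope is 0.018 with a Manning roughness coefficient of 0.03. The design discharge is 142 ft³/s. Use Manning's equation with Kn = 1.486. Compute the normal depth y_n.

Manning's equation rearranged: A R^(2/3) = nQ / (1.486·√S) = 0.03 × 142 / (1.486 × √0.018) = 21.37.
Trying y = 1.97 ft: A R^(2/3) = 17.83 — short.
Trying y = 2.56 ft: A R^(2/3) = 27.38 — over.
Trying y = 2.2 ft: A R^(2/3) = 21.35 — ≈ 21.37.

y_n = 2.2 ft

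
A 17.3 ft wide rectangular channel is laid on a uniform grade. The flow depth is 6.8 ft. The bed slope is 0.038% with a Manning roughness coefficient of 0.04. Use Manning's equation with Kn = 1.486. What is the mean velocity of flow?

Flow area A = b·y = 17.3 × 6.8 = 117.6 ft². Wetted perimeter P = b + 2y = 17.3 + 2×6.8 = 30.9 ft.
Hydraulic radius R = A/P = 117.6/30.9 = 3.807 ft.
From Manning's equation, V = (1.486/n) R^(2/3) S^(1/2) = (1.486/0.04) × 3.807^(2/3) × 0.00038^(1/2) = 1.77 ft/s.

V = 1.77 ft/s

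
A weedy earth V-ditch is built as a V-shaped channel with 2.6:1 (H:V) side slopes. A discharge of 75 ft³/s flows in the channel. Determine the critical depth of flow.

y_c = 2.2 ft

At critical depth, Q² T / (g A³) = 1, i.e. A³/T = Q²/g = 75²/32.2 = 174.7.
Try y = 1.62 ft: A³/T = 37.71 — short.
Try y = 2.58 ft: A³/T = 386.4 — over.
Try y = 2.2 ft: A³/T = 174.2 — matches.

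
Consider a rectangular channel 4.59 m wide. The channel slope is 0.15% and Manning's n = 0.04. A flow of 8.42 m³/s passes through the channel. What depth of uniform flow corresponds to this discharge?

y_n = 1.86 m

Manning's equation rearranged: A R^(2/3) = nQ / (1·√S) = 0.04 × 8.42 / (√0.0015) = 8.696.
Try y = 2.11 m: A R^(2/3) = 10.32 — too large.
Try y = 1.47 m: A R^(2/3) = 6.271 — too small.
Try y = 1.86 m: A R^(2/3) = 8.692 — matches.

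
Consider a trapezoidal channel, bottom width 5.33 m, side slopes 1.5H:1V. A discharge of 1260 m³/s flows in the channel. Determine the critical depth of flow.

y_c = 9.15 m

At critical depth, Q² T / (g A³) = 1, i.e. A³/T = Q²/g = 1260²/9.81 = 161800.
Trying y = 8.02 m: A³/T = 91830 — low.
Trying y = 10.4 m: A³/T = 282300 — high.
Trying y = 9.15 m: A³/T = 161700 — ≈ 161800.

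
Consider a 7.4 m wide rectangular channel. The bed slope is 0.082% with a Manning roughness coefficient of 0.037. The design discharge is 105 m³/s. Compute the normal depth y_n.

y_n = 9.54 m

Manning's equation rearranged: A R^(2/3) = nQ / (1·√S) = 0.037 × 105 / (√0.00082) = 135.7.
Try y = 11.1 m: A R^(2/3) = 162.2 — high.
Try y = 9.54 m: A R^(2/3) = 135.7 — close enough.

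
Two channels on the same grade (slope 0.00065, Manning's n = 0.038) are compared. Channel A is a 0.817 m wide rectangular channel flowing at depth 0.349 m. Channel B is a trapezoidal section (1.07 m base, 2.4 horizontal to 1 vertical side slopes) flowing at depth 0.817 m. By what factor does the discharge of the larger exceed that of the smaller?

Channel A: Flow area A = b·y = 0.817 × 0.349 = 0.2851 m². Wetted perimeter P = b + 2y = 0.817 + 2×0.349 = 1.515 m. Hydraulic radius R = A/P = 0.2851/1.515 = 0.1882 m. Q_A = (1/0.038)·0.2851·0.1882^(2/3)·√0.00065 = 0.06283 m³/s.
Channel B: With bottom width b = 1.07 m and side slope z = 2.4: A = (b + zy)y = (1.07 + 2.4×0.817)×0.817 = 2.476 m²; P = b + 2y√(1+z²) = 1.07 + 2×0.817×2.6 = 5.318 m. Hydraulic radius R = A/P = 2.476/5.318 = 0.4656 m. Q_B = (1/0.038)·2.476·0.4656^(2/3)·√0.00065 = 0.998 m³/s.
The larger discharge is 0.998 m³/s and the smaller is 0.06283 m³/s; the ratio is 15.9.

15.9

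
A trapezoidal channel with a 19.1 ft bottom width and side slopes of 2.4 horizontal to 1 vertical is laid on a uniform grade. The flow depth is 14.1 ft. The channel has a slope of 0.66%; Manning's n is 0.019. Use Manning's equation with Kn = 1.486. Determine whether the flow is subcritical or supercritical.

With bottom width b = 19.1 ft and side slope z = 2.4: A = (b + zy)y = (19.1 + 2.4×14.1)×14.1 = 746.5 ft²; P = b + 2y√(1+z²) = 19.1 + 2×14.1×2.6 = 92.42 ft.
Hydraulic radius R = A/P = 746.5/92.42 = 8.077 ft.
V = (1.486/n) R^(2/3) √S = (1.486/0.019) × 8.077^(2/3) × √0.0066 = 25.58 ft/s. Hydraulic depth D_h = A/T = 746.5/86.78 = 8.602 ft.
Froude number Fr = V/√(g·D_h) = 25.58/√(32.2×8.602) = 1.54, which is greater than 1, so the flow is supercritical.

supercritical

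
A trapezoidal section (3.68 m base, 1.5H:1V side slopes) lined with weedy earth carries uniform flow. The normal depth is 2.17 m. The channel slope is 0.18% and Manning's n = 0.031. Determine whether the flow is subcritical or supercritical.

With bottom width b = 3.68 m and side slope z = 1.5: A = (b + zy)y = (3.68 + 1.5×2.17)×2.17 = 15.05 m²; P = b + 2y√(1+z²) = 3.68 + 2×2.17×1.803 = 11.5 m.
Hydraulic radius R = A/P = 15.05/11.5 = 1.308 m.
V = (1/n) R^(2/3) √S = (1/0.031) × 1.308^(2/3) × √0.0018 = 1.637 m/s. Hydraulic depth D_h = A/T = 15.05/10.19 = 1.477 m.
Froude number Fr = V/√(g·D_h) = 1.637/√(9.81×1.477) = 0.43, which is less than 1, so the flow is subcritical.

subcritical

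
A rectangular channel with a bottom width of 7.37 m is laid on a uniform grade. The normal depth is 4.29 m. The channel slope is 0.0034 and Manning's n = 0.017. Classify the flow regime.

subcritical

Flow area A = b·y = 7.37 × 4.29 = 31.62 m². Wetted perimeter P = b + 2y = 7.37 + 2×4.29 = 15.95 m.
Hydraulic radius R = A/P = 31.62/15.95 = 1.982 m.
V = (1/n) R^(2/3) √S = (1/0.017) × 1.982^(2/3) × √0.0034 = 5.413 m/s. Hydraulic depth D_h = A/T = 31.62/7.37 = 4.29 m.
Froude number Fr = V/√(g·D_h) = 5.413/√(9.81×4.29) = 0.834, which is less than 1, so the flow is subcritical.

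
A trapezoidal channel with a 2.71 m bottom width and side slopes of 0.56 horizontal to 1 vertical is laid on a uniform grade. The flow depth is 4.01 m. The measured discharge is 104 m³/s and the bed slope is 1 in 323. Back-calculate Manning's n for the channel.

With bottom width b = 2.71 m and side slope z = 0.56: A = (b + zy)y = (2.71 + 0.56×4.01)×4.01 = 19.87 m²; P = b + 2y√(1+z²) = 2.71 + 2×4.01×1.146 = 11.9 m.
Hydraulic radius R = A/P = 19.87/11.9 = 1.67 m.
Rearranging Manning's equation: n = (1/Q) A R^(2/3) S^(1/2) = (1/104) × 19.87 × 1.67^(2/3) × √0.003096 = 0.015.

n = 0.015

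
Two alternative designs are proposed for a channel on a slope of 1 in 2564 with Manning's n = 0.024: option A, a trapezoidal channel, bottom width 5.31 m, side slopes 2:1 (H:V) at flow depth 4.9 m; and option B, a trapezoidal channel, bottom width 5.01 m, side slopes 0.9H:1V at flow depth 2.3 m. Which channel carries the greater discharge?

channel A

Channel A: With bottom width b = 5.31 m and side slope z = 2: A = (b + zy)y = (5.31 + 2×4.9)×4.9 = 74.04 m²; P = b + 2y√(1+z²) = 5.31 + 2×4.9×2.236 = 27.22 m. Hydraulic radius R = A/P = 74.04/27.22 = 2.72 m. Q_A = (1/0.024)·74.04·2.72^(2/3)·√0.00039 = 118.7 m³/s.
Channel B: With bottom width b = 5.01 m and side slope z = 0.9: A = (b + zy)y = (5.01 + 0.9×2.3)×2.3 = 16.28 m²; P = b + 2y√(1+z²) = 5.01 + 2×2.3×1.345 = 11.2 m. Hydraulic radius R = A/P = 16.28/11.2 = 1.454 m. Q_B = (1/0.024)·16.28·1.454^(2/3)·√0.00039 = 17.2 m³/s.
Q_A = 118.7 m³/s vs Q_B = 17.2 m³/s, so channel A carries more.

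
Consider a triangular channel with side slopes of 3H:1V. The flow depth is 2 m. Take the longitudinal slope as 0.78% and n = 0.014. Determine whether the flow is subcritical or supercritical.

For a triangular section with side slope z = 3: A = zy² = 3×2² = 12 m²; P = 2y√(1+z²) = 2×2×3.162 = 12.65 m.
Hydraulic radius R = A/P = 12/12.65 = 0.9487 m.
V = (1/n) R^(2/3) √S = (1/0.014) × 0.9487^(2/3) × √0.0078 = 6.091 m/s. Hydraulic depth D_h = A/T = 12/12 = 1 m.
Froude number Fr = V/√(g·D_h) = 6.091/√(9.81×1) = 1.94, which is greater than 1, so the flow is supercritical.

supercritical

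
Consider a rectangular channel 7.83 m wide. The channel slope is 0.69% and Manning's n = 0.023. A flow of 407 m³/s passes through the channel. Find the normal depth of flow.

y_n = 7.64 m

Manning's equation rearranged: A R^(2/3) = nQ / (1·√S) = 0.023 × 407 / (√0.0069) = 112.7.
Try y = 9.21 m: A R^(2/3) = 141.5 — over.
Try y = 6.26 m: A R^(2/3) = 88.07 — short.
Try y = 7.64 m: A R^(2/3) = 112.8 — close enough.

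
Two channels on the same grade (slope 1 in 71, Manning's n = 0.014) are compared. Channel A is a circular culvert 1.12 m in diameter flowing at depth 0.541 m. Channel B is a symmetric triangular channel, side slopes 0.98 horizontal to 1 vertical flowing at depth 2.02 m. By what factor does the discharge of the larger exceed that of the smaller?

16

Channel A: For a circular section of diameter D = 1.12 m at depth y = 0.541 m, the central angle is θ = 2 arccos(1 − 2y/D) = 3.074 rad. Then A = (D²/8)(θ − sin θ) = 0.4713 m² and P = Dθ/2 = 1.721 m. Hydraulic radius R = A/P = 0.4713/1.721 = 0.2738 m. Q_A = (1/0.014)·0.4713·0.2738^(2/3)·√0.01408 = 1.685 m³/s.
Channel B: For a triangular section with side slope z = 0.98: A = zy² = 0.98×2.02² = 3.999 m²; P = 2y√(1+z²) = 2×2.02×1.4 = 5.657 m. Hydraulic radius R = A/P = 3.999/5.657 = 0.7069 m. Q_B = (1/0.014)·3.999·0.7069^(2/3)·√0.01408 = 26.9 m³/s.
The larger discharge is 26.9 m³/s and the smaller is 1.685 m³/s; the ratio is 16.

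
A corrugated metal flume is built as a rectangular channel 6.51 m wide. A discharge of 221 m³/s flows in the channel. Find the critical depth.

y_c = 4.9 m

For a rectangular channel, critical depth y_c = (q²/g)^(1/3) where q = Q/b = 221/6.51 = 33.95 m²/s.
So y_c = (33.95²/9.81)^(1/3) = 4.9 m.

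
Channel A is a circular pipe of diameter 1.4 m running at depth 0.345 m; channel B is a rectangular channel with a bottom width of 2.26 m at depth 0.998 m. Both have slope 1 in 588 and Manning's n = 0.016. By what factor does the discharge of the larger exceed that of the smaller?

14.5

Channel A: For a circular section of diameter D = 1.4 m at depth y = 0.345 m, the central angle is θ = 2 arccos(1 − 2y/D) = 2.078 rad. Then A = (D²/8)(θ − sin θ) = 0.2949 m² and P = Dθ/2 = 1.455 m. Hydraulic radius R = A/P = 0.2949/1.455 = 0.2028 m. Q_A = (1/0.016)·0.2949·0.2028^(2/3)·√0.001701 = 0.2623 m³/s.
Channel B: Flow area A = b·y = 2.26 × 0.998 = 2.255 m². Wetted perimeter P = b + 2y = 2.26 + 2×0.998 = 4.256 m. Hydraulic radius R = A/P = 2.255/4.256 = 0.53 m. Q_B = (1/0.016)·2.255·0.53^(2/3)·√0.001701 = 3.807 m³/s.
The larger discharge is 3.807 m³/s and the smaller is 0.2623 m³/s; the ratio is 14.5.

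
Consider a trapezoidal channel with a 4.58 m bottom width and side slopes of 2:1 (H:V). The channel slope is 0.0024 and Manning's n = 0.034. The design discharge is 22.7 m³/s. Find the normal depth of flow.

y_n = 1.77 m

Manning's equation rearranged: A R^(2/3) = nQ / (1·√S) = 0.034 × 22.7 / (√0.0024) = 15.75.
At y = 2.24 m: A R^(2/3) = 25.28 — high.
At y = 1.45 m: A R^(2/3) = 10.7 — low.
At y = 1.77 m: A R^(2/3) = 15.78 — ≈ 15.75.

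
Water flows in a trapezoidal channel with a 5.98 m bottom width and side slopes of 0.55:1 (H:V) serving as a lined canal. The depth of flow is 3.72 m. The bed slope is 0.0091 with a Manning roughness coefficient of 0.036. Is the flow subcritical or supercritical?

subcritical

With bottom width b = 5.98 m and side slope z = 0.55: A = (b + zy)y = (5.98 + 0.55×3.72)×3.72 = 29.86 m²; P = b + 2y√(1+z²) = 5.98 + 2×3.72×1.141 = 14.47 m.
Hydraulic radius R = A/P = 29.86/14.47 = 2.063 m.
V = (1/n) R^(2/3) √S = (1/0.036) × 2.063^(2/3) × √0.0091 = 4.295 m/s. Hydraulic depth D_h = A/T = 29.86/10.07 = 2.964 m.
Froude number Fr = V/√(g·D_h) = 4.295/√(9.81×2.964) = 0.796, which is less than 1, so the flow is subcritical.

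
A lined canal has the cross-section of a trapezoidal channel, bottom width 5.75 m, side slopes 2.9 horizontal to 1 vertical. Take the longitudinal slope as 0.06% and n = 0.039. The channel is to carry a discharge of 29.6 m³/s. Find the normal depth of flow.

y_n = 2.6 m

Manning's equation rearranged: A R^(2/3) = nQ / (1·√S) = 0.039 × 29.6 / (√0.0006) = 47.13.
At y = 2.04 m: A R^(2/3) = 28.39 — short.
At y = 2.6 m: A R^(2/3) = 47.12 — ≈ 47.13.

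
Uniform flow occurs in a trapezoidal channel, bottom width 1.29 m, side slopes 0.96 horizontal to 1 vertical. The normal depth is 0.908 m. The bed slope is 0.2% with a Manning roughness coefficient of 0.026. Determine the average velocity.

V = 1.11 m/s

With bottom width b = 1.29 m and side slope z = 0.96: A = (b + zy)y = (1.29 + 0.96×0.908)×0.908 = 1.963 m²; P = b + 2y√(1+z²) = 1.29 + 2×0.908×1.386 = 3.807 m.
Hydraulic radius R = A/P = 1.963/3.807 = 0.5155 m.
From Manning's equation, V = (1/n) R^(2/3) S^(1/2) = (1/0.026) × 0.5155^(2/3) × 0.002^(1/2) = 1.11 m/s.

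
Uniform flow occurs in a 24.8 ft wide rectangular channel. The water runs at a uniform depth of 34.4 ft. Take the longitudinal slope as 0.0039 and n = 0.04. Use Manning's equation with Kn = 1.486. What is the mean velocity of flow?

V = 10.1 ft/s

Flow area A = b·y = 24.8 × 34.4 = 853.1 ft². Wetted perimeter P = b + 2y = 24.8 + 2×34.4 = 93.6 ft.
Hydraulic radius R = A/P = 853.1/93.6 = 9.115 ft.
From Manning's equation, V = (1.486/n) R^(2/3) S^(1/2) = (1.486/0.04) × 9.115^(2/3) × 0.0039^(1/2) = 10.1 ft/s.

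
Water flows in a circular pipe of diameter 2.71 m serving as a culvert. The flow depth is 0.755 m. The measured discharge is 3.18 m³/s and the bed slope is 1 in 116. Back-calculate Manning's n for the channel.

n = 0.022

For a circular section of diameter D = 2.71 m at depth y = 0.755 m, the central angle is θ = 2 arccos(1 − 2y/D) = 2.224 rad. Then A = (D²/8)(θ − sin θ) = 1.313 m² and P = Dθ/2 = 3.014 m.
Hydraulic radius R = A/P = 1.313/3.014 = 0.4356 m.
Rearranging Manning's equation: n = (1/Q) A R^(2/3) S^(1/2) = (1/3.18) × 1.313 × 0.4356^(2/3) × √0.008621 = 0.022.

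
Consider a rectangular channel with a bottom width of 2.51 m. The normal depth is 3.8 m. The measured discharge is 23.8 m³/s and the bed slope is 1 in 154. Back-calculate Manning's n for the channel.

n = 0.0311

Flow area A = b·y = 2.51 × 3.8 = 9.538 m². Wetted perimeter P = b + 2y = 2.51 + 2×3.8 = 10.11 m.
Hydraulic radius R = A/P = 9.538/10.11 = 0.9434 m.
Rearranging Manning's equation: n = (1/Q) A R^(2/3) S^(1/2) = (1/23.8) × 9.538 × 0.9434^(2/3) × √0.006494 = 0.0311.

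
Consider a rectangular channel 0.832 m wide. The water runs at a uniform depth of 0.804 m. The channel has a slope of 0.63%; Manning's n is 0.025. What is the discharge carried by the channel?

Flow area A = b·y = 0.832 × 0.804 = 0.6689 m². Wetted perimeter P = b + 2y = 0.832 + 2×0.804 = 2.44 m.
Hydraulic radius R = A/P = 0.6689/2.44 = 0.2742 m.
Manning's equation: Q = (1/n) A R^(2/3) S^(1/2) = (1/0.025) × 0.6689 × 0.2742^(2/3) × 0.0063^(1/2) = 0.896 m³/s.

Q = 0.896 m³/s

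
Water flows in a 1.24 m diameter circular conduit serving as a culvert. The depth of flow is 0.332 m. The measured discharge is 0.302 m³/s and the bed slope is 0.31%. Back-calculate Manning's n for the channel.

n = 0.016

For a circular section of diameter D = 1.24 m at depth y = 0.332 m, the central angle is θ = 2 arccos(1 − 2y/D) = 2.175 rad. Then A = (D²/8)(θ − sin θ) = 0.26 m² and P = Dθ/2 = 1.349 m.
Hydraulic radius R = A/P = 0.26/1.349 = 0.1928 m.
Rearranging Manning's equation: n = (1/Q) A R^(2/3) S^(1/2) = (1/0.302) × 0.26 × 0.1928^(2/3) × √0.0031 = 0.016.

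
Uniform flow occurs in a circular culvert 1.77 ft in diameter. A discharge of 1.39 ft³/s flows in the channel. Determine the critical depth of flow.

At critical depth, Q² T / (g A³) = 1, i.e. A³/T = Q²/g = 1.39²/32.2 = 0.06.
Try y = 0.488 ft: A³/T = 0.1063 — high.
Try y = 0.358 ft: A³/T = 0.03173 — low.
Try y = 0.421 ft: A³/T = 0.0598 — close enough.

y_c = 0.421 ft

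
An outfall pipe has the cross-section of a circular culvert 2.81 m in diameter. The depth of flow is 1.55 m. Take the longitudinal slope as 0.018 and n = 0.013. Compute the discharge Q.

Q = 29.8 m³/s

For a circular section of diameter D = 2.81 m at depth y = 1.55 m, the central angle is θ = 2 arccos(1 − 2y/D) = 3.348 rad. Then A = (D²/8)(θ − sin θ) = 3.508 m² and P = Dθ/2 = 4.704 m.
Hydraulic radius R = A/P = 3.508/4.704 = 0.7456 m.
Manning's equation: Q = (1/n) A R^(2/3) S^(1/2) = (1/0.013) × 3.508 × 0.7456^(2/3) × 0.018^(1/2) = 29.8 m³/s.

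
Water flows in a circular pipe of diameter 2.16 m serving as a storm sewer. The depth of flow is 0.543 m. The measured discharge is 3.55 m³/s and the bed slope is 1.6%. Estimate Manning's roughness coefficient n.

For a circular section of diameter D = 2.16 m at depth y = 0.543 m, the central angle is θ = 2 arccos(1 − 2y/D) = 2.101 rad. Then A = (D²/8)(θ − sin θ) = 0.722 m² and P = Dθ/2 = 2.269 m.
Hydraulic radius R = A/P = 0.722/2.269 = 0.3182 m.
Rearranging Manning's equation: n = (1/Q) A R^(2/3) S^(1/2) = (1/3.55) × 0.722 × 0.3182^(2/3) × √0.016 = 0.012.

n = 0.012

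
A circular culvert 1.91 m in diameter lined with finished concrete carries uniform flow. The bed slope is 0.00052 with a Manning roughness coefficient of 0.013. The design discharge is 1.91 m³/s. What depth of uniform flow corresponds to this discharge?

y_n = 1.09 m

Manning's equation rearranged: A R^(2/3) = nQ / (1·√S) = 0.013 × 1.91 / (√0.00052) = 1.089.
Try y = 0.877 m: A R^(2/3) = 0.7554 — short.
Try y = 1.18 m: A R^(2/3) = 1.229 — over.
Try y = 1.09 m: A R^(2/3) = 1.088 — close enough.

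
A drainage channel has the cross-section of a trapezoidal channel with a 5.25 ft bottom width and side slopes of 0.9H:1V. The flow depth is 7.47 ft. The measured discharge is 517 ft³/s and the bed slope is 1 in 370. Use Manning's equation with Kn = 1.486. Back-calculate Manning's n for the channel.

n = 0.031

With bottom width b = 5.25 ft and side slope z = 0.9: A = (b + zy)y = (5.25 + 0.9×7.47)×7.47 = 89.44 ft²; P = b + 2y√(1+z²) = 5.25 + 2×7.47×1.345 = 25.35 ft.
Hydraulic radius R = A/P = 89.44/25.35 = 3.528 ft.
Rearranging Manning's equation: n = (1.486/Q) A R^(2/3) S^(1/2) = (1.486/517) × 89.44 × 3.528^(2/3) × √0.002703 = 0.031.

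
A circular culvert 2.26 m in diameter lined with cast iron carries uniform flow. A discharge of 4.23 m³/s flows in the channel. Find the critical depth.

At critical depth, Q² T / (g A³) = 1, i.e. A³/T = Q²/g = 4.23²/9.81 = 1.824.
At y = 0.755 m: A³/T = 0.7591 — too small.
At y = 1.11 m: A³/T = 3.335 — too large.
At y = 0.948 m: A³/T = 1.823 — ≈ 1.824.

y_c = 0.948 m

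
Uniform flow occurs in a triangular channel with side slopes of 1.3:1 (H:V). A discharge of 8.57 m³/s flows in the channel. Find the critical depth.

y_c = 1.55 m

At critical depth, Q² T / (g A³) = 1, i.e. A³/T = Q²/g = 8.57²/9.81 = 7.487.
At y = 1.39 m: A³/T = 4.385 — low.
At y = 1.97 m: A³/T = 25.07 — high.
At y = 1.55 m: A³/T = 7.56 — close enough.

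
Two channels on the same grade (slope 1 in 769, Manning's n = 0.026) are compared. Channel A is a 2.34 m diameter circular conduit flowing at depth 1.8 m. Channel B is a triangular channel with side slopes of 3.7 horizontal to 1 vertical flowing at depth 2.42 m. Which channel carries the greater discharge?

channel B

Channel A: For a circular section of diameter D = 2.34 m at depth y = 1.8 m, the central angle is θ = 2 arccos(1 − 2y/D) = 4.279 rad. Then A = (D²/8)(θ − sin θ) = 3.55 m² and P = Dθ/2 = 5.006 m. Hydraulic radius R = A/P = 3.55/5.006 = 0.7091 m. Q_A = (1/0.026)·3.55·0.7091^(2/3)·√0.0013 = 3.915 m³/s.
Channel B: For a triangular section with side slope z = 3.7: A = zy² = 3.7×2.42² = 21.67 m²; P = 2y√(1+z²) = 2×2.42×3.833 = 18.55 m. Hydraulic radius R = A/P = 21.67/18.55 = 1.168 m. Q_B = (1/0.026)·21.67·1.168^(2/3)·√0.0013 = 33.33 m³/s.
Q_A = 3.915 m³/s vs Q_B = 33.33 m³/s, so channel B carries more.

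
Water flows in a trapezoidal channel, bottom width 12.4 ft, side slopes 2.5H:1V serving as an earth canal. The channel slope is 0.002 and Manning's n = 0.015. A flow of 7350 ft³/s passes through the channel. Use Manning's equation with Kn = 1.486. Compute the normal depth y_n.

Manning's equation rearranged: A R^(2/3) = nQ / (1.486·√S) = 0.015 × 7350 / (1.486 × √0.002) = 1659.
Try y = 13.5 ft: A R^(2/3) = 2349 — too large.
Try y = 8.81 ft: A R^(2/3) = 894.8 — too small.
Try y = 11.6 ft: A R^(2/3) = 1658 — matches.

y_n = 11.6 ft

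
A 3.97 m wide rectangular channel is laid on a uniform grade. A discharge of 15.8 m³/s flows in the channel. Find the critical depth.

For a rectangular channel, critical depth y_c = (q²/g)^(1/3) where q = Q/b = 15.8/3.97 = 3.98 m²/s.
So y_c = (3.98²/9.81)^(1/3) = 1.17 m.

y_c = 1.17 m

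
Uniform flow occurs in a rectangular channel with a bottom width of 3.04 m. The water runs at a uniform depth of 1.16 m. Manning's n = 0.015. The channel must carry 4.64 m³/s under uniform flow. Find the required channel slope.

S = 0.000681

Flow area A = b·y = 3.04 × 1.16 = 3.526 m². Wetted perimeter P = b + 2y = 3.04 + 2×1.16 = 5.36 m.
Hydraulic radius R = A/P = 3.526/5.36 = 0.6579 m.
From Manning's equation, S = [nQ / (1 A R^(2/3))]² = [0.015 × 4.64 / (1 × 3.526 × 0.6579^(2/3))]² = 0.000681.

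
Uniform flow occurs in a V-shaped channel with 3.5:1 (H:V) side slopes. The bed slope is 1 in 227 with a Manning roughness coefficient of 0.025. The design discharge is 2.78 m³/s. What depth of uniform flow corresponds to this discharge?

y_n = 0.764 m

Manning's equation rearranged: A R^(2/3) = nQ / (1·√S) = 0.025 × 2.78 / (√0.004405) = 1.047.
At y = 0.577 m: A R^(2/3) = 0.4956 — low.
At y = 0.897 m: A R^(2/3) = 1.607 — high.
At y = 0.764 m: A R^(2/3) = 1.048 — close enough.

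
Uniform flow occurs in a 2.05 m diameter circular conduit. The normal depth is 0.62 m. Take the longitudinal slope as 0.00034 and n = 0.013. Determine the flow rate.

Q = 0.596 m³/s

For a circular section of diameter D = 2.05 m at depth y = 0.62 m, the central angle is θ = 2 arccos(1 − 2y/D) = 2.329 rad. Then A = (D²/8)(θ − sin θ) = 0.8422 m² and P = Dθ/2 = 2.387 m.
Hydraulic radius R = A/P = 0.8422/2.387 = 0.3528 m.
Manning's equation: Q = (1/n) A R^(2/3) S^(1/2) = (1/0.013) × 0.8422 × 0.3528^(2/3) × 0.00034^(1/2) = 0.596 m³/s.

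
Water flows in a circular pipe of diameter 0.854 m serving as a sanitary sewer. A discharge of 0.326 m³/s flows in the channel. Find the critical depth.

At critical depth, Q² T / (g A³) = 1, i.e. A³/T = Q²/g = 0.326²/9.81 = 0.01083.
At y = 0.362 m: A³/T = 0.01462 — too large.
At y = 0.286 m: A³/T = 0.005905 — too small.
At y = 0.335 m: A³/T = 0.01086 — matches.

y_c = 0.335 m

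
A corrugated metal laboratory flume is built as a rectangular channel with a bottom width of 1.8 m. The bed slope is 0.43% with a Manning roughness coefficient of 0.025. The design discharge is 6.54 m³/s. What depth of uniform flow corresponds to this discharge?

y_n = 1.92 m

Manning's equation rearranged: A R^(2/3) = nQ / (1·√S) = 0.025 × 6.54 / (√0.0043) = 2.493.
Try y = 1.57 m: A R^(2/3) = 1.947 — short.
Try y = 2.33 m: A R^(2/3) = 3.145 — over.
Try y = 1.92 m: A R^(2/3) = 2.493 — matches.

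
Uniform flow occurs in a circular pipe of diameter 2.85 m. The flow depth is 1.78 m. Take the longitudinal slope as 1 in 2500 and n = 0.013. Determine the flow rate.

For a circular section of diameter D = 2.85 m at depth y = 1.78 m, the central angle is θ = 2 arccos(1 − 2y/D) = 3.645 rad. Then A = (D²/8)(θ − sin θ) = 4.191 m² and P = Dθ/2 = 5.194 m.
Hydraulic radius R = A/P = 4.191/5.194 = 0.8068 m.
Manning's equation: Q = (1/n) A R^(2/3) S^(1/2) = (1/0.013) × 4.191 × 0.8068^(2/3) × 0.0004^(1/2) = 5.59 m³/s.

Q = 5.59 m³/s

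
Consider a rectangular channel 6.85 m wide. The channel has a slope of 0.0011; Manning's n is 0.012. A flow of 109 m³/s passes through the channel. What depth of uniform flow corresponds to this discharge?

y_n = 3.87 m

Manning's equation rearranged: A R^(2/3) = nQ / (1·√S) = 0.012 × 109 / (√0.0011) = 39.44.
Try y = 4.24 m: A R^(2/3) = 44.47 — high.
Try y = 2.88 m: A R^(2/3) = 26.59 — low.
Try y = 3.87 m: A R^(2/3) = 39.47 — close enough.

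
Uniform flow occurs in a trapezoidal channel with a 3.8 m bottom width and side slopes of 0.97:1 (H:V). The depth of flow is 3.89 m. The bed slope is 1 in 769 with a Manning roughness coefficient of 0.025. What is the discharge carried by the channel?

Q = 67.7 m³/s

With bottom width b = 3.8 m and side slope z = 0.97: A = (b + zy)y = (3.8 + 0.97×3.89)×3.89 = 29.46 m²; P = b + 2y√(1+z²) = 3.8 + 2×3.89×1.393 = 14.64 m.
Hydraulic radius R = A/P = 29.46/14.64 = 2.012 m.
Manning's equation: Q = (1/n) A R^(2/3) S^(1/2) = (1/0.025) × 29.46 × 2.012^(2/3) × 0.0013^(1/2) = 67.7 m³/s.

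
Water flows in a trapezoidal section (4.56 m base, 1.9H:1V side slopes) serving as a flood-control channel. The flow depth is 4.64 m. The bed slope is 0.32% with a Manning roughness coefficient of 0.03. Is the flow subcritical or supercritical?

subcritical

With bottom width b = 4.56 m and side slope z = 1.9: A = (b + zy)y = (4.56 + 1.9×4.64)×4.64 = 62.06 m²; P = b + 2y√(1+z²) = 4.56 + 2×4.64×2.147 = 24.49 m.
Hydraulic radius R = A/P = 62.06/24.49 = 2.535 m.
V = (1/n) R^(2/3) √S = (1/0.03) × 2.535^(2/3) × √0.0032 = 3.505 m/s. Hydraulic depth D_h = A/T = 62.06/22.19 = 2.797 m.
Froude number Fr = V/√(g·D_h) = 3.505/√(9.81×2.797) = 0.669, which is less than 1, so the flow is subcritical.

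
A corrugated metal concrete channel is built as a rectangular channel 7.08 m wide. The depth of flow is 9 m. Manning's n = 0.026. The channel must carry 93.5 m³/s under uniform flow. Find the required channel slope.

S = 0.00042

Flow area A = b·y = 7.08 × 9 = 63.72 m². Wetted perimeter P = b + 2y = 7.08 + 2×9 = 25.08 m.
Hydraulic radius R = A/P = 63.72/25.08 = 2.541 m.
From Manning's equation, S = [nQ / (1 A R^(2/3))]² = [0.026 × 93.5 / (1 × 63.72 × 2.541^(2/3))]² = 0.00042.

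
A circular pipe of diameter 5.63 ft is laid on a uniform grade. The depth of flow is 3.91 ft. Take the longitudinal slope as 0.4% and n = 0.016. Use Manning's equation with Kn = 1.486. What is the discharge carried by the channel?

Q = 152 ft³/s

For a circular section of diameter D = 5.63 ft at depth y = 3.91 ft, the central angle is θ = 2 arccos(1 − 2y/D) = 3.941 rad. Then A = (D²/8)(θ − sin θ) = 18.45 ft² and P = Dθ/2 = 11.09 ft.
Hydraulic radius R = A/P = 18.45/11.09 = 1.663 ft.
Manning's equation: Q = (1.486/n) A R^(2/3) S^(1/2) = (1.486/0.016) × 18.45 × 1.663^(2/3) × 0.004^(1/2) = 152 ft³/s.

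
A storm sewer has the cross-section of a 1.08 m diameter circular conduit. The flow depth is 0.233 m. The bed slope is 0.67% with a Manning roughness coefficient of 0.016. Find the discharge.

Q = 0.2 m³/s

For a circular section of diameter D = 1.08 m at depth y = 0.233 m, the central angle is θ = 2 arccos(1 − 2y/D) = 1.932 rad. Then A = (D²/8)(θ − sin θ) = 0.1453 m² and P = Dθ/2 = 1.043 m.
Hydraulic radius R = A/P = 0.1453/1.043 = 0.1393 m.
Manning's equation: Q = (1/n) A R^(2/3) S^(1/2) = (1/0.016) × 0.1453 × 0.1393^(2/3) × 0.0067^(1/2) = 0.2 m³/s.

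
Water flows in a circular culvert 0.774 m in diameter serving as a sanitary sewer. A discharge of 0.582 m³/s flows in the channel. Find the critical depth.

At critical depth, Q² T / (g A³) = 1, i.e. A³/T = Q²/g = 0.582²/9.81 = 0.03453.
Trying y = 0.516 m: A³/T = 0.0507 — too large.
Trying y = 0.346 m: A³/T = 0.01096 — too small.
Trying y = 0.467 m: A³/T = 0.0345 — ≈ 0.03453.

y_c = 0.467 m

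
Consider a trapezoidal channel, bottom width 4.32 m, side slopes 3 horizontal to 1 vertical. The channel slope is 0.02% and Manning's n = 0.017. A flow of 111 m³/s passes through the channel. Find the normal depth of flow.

y_n = 4.34 m

Manning's equation rearranged: A R^(2/3) = nQ / (1·√S) = 0.017 × 111 / (√0.0002) = 133.4.
Try y = 5.17 m: A R^(2/3) = 202.2 — high.
Try y = 3.51 m: A R^(2/3) = 81.79 — low.
Try y = 4.34 m: A R^(2/3) = 133.7 — ≈ 133.4.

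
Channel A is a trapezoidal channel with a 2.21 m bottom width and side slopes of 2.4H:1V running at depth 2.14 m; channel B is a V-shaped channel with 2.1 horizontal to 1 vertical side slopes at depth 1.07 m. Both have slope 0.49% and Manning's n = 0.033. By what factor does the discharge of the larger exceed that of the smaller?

11.9

Channel A: With bottom width b = 2.21 m and side slope z = 2.4: A = (b + zy)y = (2.21 + 2.4×2.14)×2.14 = 15.72 m²; P = b + 2y√(1+z²) = 2.21 + 2×2.14×2.6 = 13.34 m. Hydraulic radius R = A/P = 15.72/13.34 = 1.179 m. Q_A = (1/0.033)·15.72·1.179^(2/3)·√0.0049 = 37.21 m³/s.
Channel B: For a triangular section with side slope z = 2.1: A = zy² = 2.1×1.07² = 2.404 m²; P = 2y√(1+z²) = 2×1.07×2.326 = 4.978 m. Hydraulic radius R = A/P = 2.404/4.978 = 0.483 m. Q_B = (1/0.033)·2.404·0.483^(2/3)·√0.0049 = 3.14 m³/s.
The larger discharge is 37.21 m³/s and the smaller is 3.14 m³/s; the ratio is 11.9.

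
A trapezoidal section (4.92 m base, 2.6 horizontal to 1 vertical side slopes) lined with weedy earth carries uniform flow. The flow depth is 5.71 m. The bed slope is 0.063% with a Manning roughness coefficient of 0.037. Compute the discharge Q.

With bottom width b = 4.92 m and side slope z = 2.6: A = (b + zy)y = (4.92 + 2.6×5.71)×5.71 = 112.9 m²; P = b + 2y√(1+z²) = 4.92 + 2×5.71×2.786 = 36.73 m.
Hydraulic radius R = A/P = 112.9/36.73 = 3.073 m.
Manning's equation: Q = (1/n) A R^(2/3) S^(1/2) = (1/0.037) × 112.9 × 3.073^(2/3) × 0.00063^(1/2) = 162 m³/s.

Q = 162 m³/s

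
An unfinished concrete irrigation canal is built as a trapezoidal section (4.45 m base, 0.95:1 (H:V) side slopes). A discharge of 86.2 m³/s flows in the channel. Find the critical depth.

y_c = 2.75 m

At critical depth, Q² T / (g A³) = 1, i.e. A³/T = Q²/g = 86.2²/9.81 = 757.4.
Trying y = 3.42 m: A³/T = 1667 — too large.
Trying y = 2.19 m: A³/T = 339.7 — too small.
Trying y = 2.75 m: A³/T = 757.2 — close enough.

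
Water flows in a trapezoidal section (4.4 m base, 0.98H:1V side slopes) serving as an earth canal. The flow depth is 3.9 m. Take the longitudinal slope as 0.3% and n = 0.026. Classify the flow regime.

subcritical

With bottom width b = 4.4 m and side slope z = 0.98: A = (b + zy)y = (4.4 + 0.98×3.9)×3.9 = 32.07 m²; P = b + 2y√(1+z²) = 4.4 + 2×3.9×1.4 = 15.32 m.
Hydraulic radius R = A/P = 32.07/15.32 = 2.093 m.
V = (1/n) R^(2/3) √S = (1/0.026) × 2.093^(2/3) × √0.003 = 3.447 m/s. Hydraulic depth D_h = A/T = 32.07/12.04 = 2.662 m.
Froude number Fr = V/√(g·D_h) = 3.447/√(9.81×2.662) = 0.674, which is less than 1, so the flow is subcritical.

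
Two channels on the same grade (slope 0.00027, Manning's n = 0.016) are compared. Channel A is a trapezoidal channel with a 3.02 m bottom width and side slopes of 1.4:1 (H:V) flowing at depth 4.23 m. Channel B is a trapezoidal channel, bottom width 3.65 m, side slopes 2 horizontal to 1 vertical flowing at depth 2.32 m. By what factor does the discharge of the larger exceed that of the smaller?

2.66

Channel A: With bottom width b = 3.02 m and side slope z = 1.4: A = (b + zy)y = (3.02 + 1.4×4.23)×4.23 = 37.82 m²; P = b + 2y√(1+z²) = 3.02 + 2×4.23×1.72 = 17.58 m. Hydraulic radius R = A/P = 37.82/17.58 = 2.152 m. Q_A = (1/0.016)·37.82·2.152^(2/3)·√0.00027 = 64.75 m³/s.
Channel B: With bottom width b = 3.65 m and side slope z = 2: A = (b + zy)y = (3.65 + 2×2.32)×2.32 = 19.23 m²; P = b + 2y√(1+z²) = 3.65 + 2×2.32×2.236 = 14.03 m. Hydraulic radius R = A/P = 19.23/14.03 = 1.371 m. Q_B = (1/0.016)·19.23·1.371^(2/3)·√0.00027 = 24.38 m³/s.
The larger discharge is 64.75 m³/s and the smaller is 24.38 m³/s; the ratio is 2.66.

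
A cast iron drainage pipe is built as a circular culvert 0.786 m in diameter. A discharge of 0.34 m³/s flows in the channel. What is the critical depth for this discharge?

At critical depth, Q² T / (g A³) = 1, i.e. A³/T = Q²/g = 0.34²/9.81 = 0.01178.
At y = 0.441 m: A³/T = 0.02821 — high.
At y = 0.351 m: A³/T = 0.01179 — matches.

y_c = 0.351 m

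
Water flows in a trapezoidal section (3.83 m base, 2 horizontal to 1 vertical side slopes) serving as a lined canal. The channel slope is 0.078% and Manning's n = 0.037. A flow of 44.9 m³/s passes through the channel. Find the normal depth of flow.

Manning's equation rearranged: A R^(2/3) = nQ / (1·√S) = 0.037 × 44.9 / (√0.00078) = 59.48.
Trying y = 4.22 m: A R^(2/3) = 89.72 — high.
Trying y = 3.51 m: A R^(2/3) = 59.45 — ≈ 59.48.

y_n = 3.51 m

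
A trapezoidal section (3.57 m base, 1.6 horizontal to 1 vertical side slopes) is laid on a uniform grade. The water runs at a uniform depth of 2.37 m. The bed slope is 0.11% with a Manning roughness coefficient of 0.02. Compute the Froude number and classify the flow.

With bottom width b = 3.57 m and side slope z = 1.6: A = (b + zy)y = (3.57 + 1.6×2.37)×2.37 = 17.45 m²; P = b + 2y√(1+z²) = 3.57 + 2×2.37×1.887 = 12.51 m.
Hydraulic radius R = A/P = 17.45/12.51 = 1.394 m.
V = (1/n) R^(2/3) √S = (1/0.02) × 1.394^(2/3) × √0.0011 = 2.07 m/s. Hydraulic depth D_h = A/T = 17.45/11.15 = 1.564 m.
Froude number Fr = V/√(g·D_h) = 2.07/√(9.81×1.564) = 0.528, which is less than 1, so the flow is subcritical.

subcritical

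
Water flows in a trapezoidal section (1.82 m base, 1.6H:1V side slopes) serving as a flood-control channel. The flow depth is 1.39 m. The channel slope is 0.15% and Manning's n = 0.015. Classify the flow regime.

With bottom width b = 1.82 m and side slope z = 1.6: A = (b + zy)y = (1.82 + 1.6×1.39)×1.39 = 5.621 m²; P = b + 2y√(1+z²) = 1.82 + 2×1.39×1.887 = 7.065 m.
Hydraulic radius R = A/P = 5.621/7.065 = 0.7956 m.
V = (1/n) R^(2/3) √S = (1/0.015) × 0.7956^(2/3) × √0.0015 = 2.217 m/s. Hydraulic depth D_h = A/T = 5.621/6.268 = 0.8968 m.
Froude number Fr = V/√(g·D_h) = 2.217/√(9.81×0.8968) = 0.747, which is less than 1, so the flow is subcritical.

subcritical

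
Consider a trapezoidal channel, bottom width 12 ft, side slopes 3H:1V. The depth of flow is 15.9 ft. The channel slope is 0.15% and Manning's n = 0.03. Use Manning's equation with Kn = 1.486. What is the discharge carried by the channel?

Q = 7540 ft³/s

With bottom width b = 12 ft and side slope z = 3: A = (b + zy)y = (12 + 3×15.9)×15.9 = 949.2 ft²; P = b + 2y√(1+z²) = 12 + 2×15.9×3.162 = 112.6 ft.
Hydraulic radius R = A/P = 949.2/112.6 = 8.433 ft.
Manning's equation: Q = (1.486/n) A R^(2/3) S^(1/2) = (1.486/0.03) × 949.2 × 8.433^(2/3) × 0.0015^(1/2) = 7540 ft³/s.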